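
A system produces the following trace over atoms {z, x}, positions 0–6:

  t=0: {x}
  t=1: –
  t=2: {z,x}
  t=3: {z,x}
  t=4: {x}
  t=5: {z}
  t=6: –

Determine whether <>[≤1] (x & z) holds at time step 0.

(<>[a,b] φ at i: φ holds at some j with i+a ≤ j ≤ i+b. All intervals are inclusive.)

No

Check (x & z) at each j in [0,1]:
  j=0: false
  j=1: false
No position in the window satisfies it → formula fails.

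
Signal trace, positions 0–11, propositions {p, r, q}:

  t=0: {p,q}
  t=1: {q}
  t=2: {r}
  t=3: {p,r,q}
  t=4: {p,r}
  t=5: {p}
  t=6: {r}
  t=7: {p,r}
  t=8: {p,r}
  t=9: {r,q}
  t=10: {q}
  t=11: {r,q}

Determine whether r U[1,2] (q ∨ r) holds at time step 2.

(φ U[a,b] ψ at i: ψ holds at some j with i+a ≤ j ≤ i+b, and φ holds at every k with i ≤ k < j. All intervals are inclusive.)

True

Need some j in [3,4] with (q ∨ r), and r at every k in [2,j-1].
  j=3: (q ∨ r) holds; r holds at every k in [2,2] → satisfied.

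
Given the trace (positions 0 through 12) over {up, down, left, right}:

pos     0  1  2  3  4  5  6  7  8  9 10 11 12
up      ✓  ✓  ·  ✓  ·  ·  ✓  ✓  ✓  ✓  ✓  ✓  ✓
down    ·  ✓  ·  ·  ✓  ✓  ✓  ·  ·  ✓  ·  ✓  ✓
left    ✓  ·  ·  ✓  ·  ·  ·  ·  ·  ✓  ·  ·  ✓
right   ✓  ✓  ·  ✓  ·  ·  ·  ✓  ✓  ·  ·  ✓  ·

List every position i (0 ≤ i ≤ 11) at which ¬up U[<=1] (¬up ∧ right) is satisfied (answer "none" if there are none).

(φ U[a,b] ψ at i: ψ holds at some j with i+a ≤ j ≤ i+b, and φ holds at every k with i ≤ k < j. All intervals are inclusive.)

Evaluate at each i in [0,11]:
  i=0: ✗ (no rhs in [0,1])
  i=1: ✗ (no rhs in [1,2])
  i=2: ✗ (no rhs in [2,3])
  i=3: ✗ (no rhs in [3,4])
  i=4: ✗ (no rhs in [4,5])
  i=5: ✗ (no rhs in [5,6])
  i=6: ✗ (no rhs in [6,7])
  i=7: ✗ (no rhs in [7,8])
  i=8: ✗ (no rhs in [8,9])
  i=9: ✗ (no rhs in [9,10])
  i=10: ✗ (no rhs in [10,11])
  i=11: ✗ (no rhs in [11,12])

none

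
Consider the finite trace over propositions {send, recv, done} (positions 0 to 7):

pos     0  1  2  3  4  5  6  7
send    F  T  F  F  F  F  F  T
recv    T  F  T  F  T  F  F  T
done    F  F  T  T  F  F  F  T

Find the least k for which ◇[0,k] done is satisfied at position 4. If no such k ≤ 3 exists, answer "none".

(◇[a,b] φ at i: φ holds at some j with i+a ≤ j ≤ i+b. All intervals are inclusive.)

Scan j = 4,5,… for done:
  j=4: fails
  j=5: fails
  j=6: fails
  j=7: holds
First hit at j=7, so smallest k = 7-4 = 3.

3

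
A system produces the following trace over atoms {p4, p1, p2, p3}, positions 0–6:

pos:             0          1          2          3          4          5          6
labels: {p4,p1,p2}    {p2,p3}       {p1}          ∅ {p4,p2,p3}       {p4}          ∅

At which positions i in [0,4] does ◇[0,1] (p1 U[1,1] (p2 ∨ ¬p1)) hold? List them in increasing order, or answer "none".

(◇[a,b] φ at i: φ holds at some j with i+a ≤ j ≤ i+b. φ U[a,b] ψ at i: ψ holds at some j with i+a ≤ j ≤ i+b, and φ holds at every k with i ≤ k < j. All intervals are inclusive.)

0, 1, 2

Evaluate at each i in [0,4]:
  i=0: ✓ (witness j=0)
  i=1: ✓ (witness j=2)
  i=2: ✓ (witness j=2)
  i=3: ✗ (none in [3,4])
  i=4: ✗ (none in [4,5])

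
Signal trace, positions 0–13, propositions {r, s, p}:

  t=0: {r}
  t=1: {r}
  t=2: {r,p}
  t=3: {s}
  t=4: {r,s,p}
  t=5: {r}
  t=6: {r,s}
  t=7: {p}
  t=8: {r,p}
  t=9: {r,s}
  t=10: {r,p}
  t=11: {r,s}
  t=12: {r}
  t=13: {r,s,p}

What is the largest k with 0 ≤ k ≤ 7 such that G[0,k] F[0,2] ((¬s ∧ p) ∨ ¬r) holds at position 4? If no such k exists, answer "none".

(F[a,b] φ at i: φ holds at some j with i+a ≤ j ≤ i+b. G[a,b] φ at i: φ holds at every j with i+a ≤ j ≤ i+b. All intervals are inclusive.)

none

F[0,2] ((¬s ∧ p) ∨ ¬r) must hold from j=4 onward; find where it first fails.
  j=4: fails → no k works.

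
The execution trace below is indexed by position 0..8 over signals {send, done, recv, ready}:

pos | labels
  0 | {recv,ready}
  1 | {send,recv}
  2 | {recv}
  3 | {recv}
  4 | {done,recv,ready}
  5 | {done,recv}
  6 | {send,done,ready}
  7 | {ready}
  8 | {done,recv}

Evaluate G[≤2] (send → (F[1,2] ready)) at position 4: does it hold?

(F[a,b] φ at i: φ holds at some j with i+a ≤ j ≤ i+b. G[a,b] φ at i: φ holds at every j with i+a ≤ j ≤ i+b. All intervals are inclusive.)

Holds

Check (send → (F[1,2] ready)) at every j in [4,6]:
  j=4: antecedent false → ✓
  j=5: antecedent false → ✓
  j=6: antecedent true; consequent holds (witness at 7) → ✓
All positions satisfy it → formula holds.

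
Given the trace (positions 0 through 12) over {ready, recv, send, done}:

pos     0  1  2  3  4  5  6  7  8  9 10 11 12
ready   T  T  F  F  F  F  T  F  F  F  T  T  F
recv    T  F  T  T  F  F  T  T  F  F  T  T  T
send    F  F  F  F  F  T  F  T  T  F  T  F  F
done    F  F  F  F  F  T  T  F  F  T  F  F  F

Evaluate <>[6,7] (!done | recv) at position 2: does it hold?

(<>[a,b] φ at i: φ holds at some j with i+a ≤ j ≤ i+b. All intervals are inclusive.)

Holds

Check (!done | recv) at each j in [8,9]:
  j=8: true
  j=9: false
Found at j=8 → formula holds.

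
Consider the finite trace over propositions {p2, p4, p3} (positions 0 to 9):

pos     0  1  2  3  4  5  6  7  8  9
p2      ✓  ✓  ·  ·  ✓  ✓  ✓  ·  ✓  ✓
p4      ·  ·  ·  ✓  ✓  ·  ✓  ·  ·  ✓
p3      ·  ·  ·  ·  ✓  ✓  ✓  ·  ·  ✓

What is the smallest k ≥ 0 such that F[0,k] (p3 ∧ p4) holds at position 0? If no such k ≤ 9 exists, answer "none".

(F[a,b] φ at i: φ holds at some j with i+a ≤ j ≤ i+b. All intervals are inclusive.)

4

Scan j = 0,1,… for (p3 ∧ p4):
  j=0: fails
  j=1: fails
  j=2: fails
  j=3: fails
  j=4: holds
First hit at j=4, so smallest k = 4-0 = 4.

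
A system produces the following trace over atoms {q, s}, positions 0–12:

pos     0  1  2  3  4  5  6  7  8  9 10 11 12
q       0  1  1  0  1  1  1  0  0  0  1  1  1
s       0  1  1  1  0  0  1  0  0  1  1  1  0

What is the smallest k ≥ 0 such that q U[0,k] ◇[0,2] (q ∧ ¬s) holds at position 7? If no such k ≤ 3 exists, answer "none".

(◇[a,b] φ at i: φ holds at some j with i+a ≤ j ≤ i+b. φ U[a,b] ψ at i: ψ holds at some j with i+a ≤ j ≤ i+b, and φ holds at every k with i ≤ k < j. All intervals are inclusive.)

none

Need earliest j ≥ 7 with ◇[0,2] (q ∧ ¬s), and q at every k in [7,j-1].
  j=7: rhs fails.
  j=8: rhs fails.
  j=9: rhs fails.
  j=10: rhs holds but lhs fails at k=7.
No witness within the range → none.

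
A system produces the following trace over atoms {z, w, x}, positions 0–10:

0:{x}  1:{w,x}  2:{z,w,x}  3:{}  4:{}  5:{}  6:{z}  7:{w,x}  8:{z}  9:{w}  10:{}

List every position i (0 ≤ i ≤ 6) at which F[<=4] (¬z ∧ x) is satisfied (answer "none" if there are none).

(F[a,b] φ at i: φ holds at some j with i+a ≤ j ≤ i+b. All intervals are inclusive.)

0, 1, 3, 4, 5, 6

Evaluate at each i in [0,6]:
  i=0: ✓ (witness j=0)
  i=1: ✓ (witness j=1)
  i=2: ✗ (none in [2,6])
  i=3: ✓ (witness j=7)
  i=4: ✓ (witness j=7)
  i=5: ✓ (witness j=7)
  i=6: ✓ (witness j=7)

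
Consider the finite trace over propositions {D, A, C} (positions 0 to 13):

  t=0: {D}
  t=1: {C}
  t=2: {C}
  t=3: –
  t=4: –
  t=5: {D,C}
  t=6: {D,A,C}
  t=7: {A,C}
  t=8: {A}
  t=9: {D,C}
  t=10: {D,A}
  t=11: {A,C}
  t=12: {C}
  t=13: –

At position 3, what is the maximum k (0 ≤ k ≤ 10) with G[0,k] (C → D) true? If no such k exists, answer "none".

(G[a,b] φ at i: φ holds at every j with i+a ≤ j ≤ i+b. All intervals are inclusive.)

(C → D) must hold from j=3 onward; find where it first fails.
  j=3: holds
  j=4: holds
  j=5: holds
  j=6: holds
  j=7: fails
Holds on [3,6], so largest k = 3.

3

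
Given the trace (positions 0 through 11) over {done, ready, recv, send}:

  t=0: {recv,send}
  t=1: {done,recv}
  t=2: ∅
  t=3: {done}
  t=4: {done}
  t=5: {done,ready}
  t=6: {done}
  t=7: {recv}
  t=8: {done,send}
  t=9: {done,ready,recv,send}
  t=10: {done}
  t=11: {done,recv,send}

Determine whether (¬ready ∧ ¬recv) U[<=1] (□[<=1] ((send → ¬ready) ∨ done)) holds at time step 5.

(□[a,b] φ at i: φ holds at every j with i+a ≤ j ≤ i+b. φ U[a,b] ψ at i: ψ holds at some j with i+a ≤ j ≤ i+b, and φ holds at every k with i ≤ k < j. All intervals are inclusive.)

Need some j in [5,6] with □[<=1] ((send → ¬ready) ∨ done), and (¬ready ∧ ¬recv) at every k in [5,j-1].
  j=5: □[<=1] ((send → ¬ready) ∨ done) holds; no prefix to check → satisfied.

Holds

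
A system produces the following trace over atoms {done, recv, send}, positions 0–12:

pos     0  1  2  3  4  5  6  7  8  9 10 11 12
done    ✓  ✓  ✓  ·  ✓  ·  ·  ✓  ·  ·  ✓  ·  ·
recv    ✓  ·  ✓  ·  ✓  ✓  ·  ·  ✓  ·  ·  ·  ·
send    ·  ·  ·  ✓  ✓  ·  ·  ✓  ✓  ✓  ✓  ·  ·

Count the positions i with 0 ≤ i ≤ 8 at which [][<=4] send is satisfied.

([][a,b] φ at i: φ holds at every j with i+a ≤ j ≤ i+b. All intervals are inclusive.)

Evaluate at each i in [0,8]:
  i=0: ✗ (fails at j=0)
  i=1: ✗ (fails at j=1)
  i=2: ✗ (fails at j=2)
  i=3: ✗ (fails at j=5)
  i=4: ✗ (fails at j=5)
  i=5: ✗ (fails at j=5)
  i=6: ✗ (fails at j=6)
  i=7: ✗ (fails at j=11)
  i=8: ✗ (fails at j=11)
Positions where it holds: {} → 0.

0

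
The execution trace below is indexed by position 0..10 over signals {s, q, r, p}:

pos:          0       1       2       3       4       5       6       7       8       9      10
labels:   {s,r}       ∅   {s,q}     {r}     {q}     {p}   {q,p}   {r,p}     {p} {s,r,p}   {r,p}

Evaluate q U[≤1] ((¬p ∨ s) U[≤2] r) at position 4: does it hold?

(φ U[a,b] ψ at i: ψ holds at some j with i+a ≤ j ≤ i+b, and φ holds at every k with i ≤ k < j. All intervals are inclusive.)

False

Need some j in [4,5] with ((¬p ∨ s) U[≤2] r), and q at every k in [4,j-1].
  j=4: ((¬p ∨ s) U[≤2] r) — fails.
  j=5: ((¬p ∨ s) U[≤2] r) — fails.
No j in the window works → until fails.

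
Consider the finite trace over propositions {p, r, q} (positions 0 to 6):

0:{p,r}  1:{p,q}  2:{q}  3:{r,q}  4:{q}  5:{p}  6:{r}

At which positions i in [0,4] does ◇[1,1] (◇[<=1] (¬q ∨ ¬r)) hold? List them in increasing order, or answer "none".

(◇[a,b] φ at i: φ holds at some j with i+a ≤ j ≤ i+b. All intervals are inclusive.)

0, 1, 2, 3, 4

Evaluate at each i in [0,4]:
  i=0: ✓ (witness j=1)
  i=1: ✓ (witness j=2)
  i=2: ✓ (witness j=3)
  i=3: ✓ (witness j=4)
  i=4: ✓ (witness j=5)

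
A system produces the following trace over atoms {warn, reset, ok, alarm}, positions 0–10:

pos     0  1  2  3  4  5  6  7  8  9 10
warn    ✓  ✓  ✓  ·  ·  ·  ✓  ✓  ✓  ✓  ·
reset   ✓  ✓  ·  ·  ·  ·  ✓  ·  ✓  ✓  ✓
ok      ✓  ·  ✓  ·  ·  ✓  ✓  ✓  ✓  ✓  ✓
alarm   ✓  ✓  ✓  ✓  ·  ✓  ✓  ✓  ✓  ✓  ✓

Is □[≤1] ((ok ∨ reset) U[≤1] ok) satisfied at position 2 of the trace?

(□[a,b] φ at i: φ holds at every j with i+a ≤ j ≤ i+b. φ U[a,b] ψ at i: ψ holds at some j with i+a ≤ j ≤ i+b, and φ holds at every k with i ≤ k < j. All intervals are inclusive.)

Check ((ok ∨ reset) U[≤1] ok) at every j in [2,3]:
  j=2: holds
  j=3: fails
Fails at j=3 → formula fails.

Does not hold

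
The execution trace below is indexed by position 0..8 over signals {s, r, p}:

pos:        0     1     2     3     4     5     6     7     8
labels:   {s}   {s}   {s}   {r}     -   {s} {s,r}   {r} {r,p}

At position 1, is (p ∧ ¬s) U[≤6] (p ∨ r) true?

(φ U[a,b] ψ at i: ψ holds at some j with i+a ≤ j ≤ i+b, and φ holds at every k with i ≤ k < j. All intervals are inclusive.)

Need some j in [1,7] with (p ∨ r), and (p ∧ ¬s) at every k in [1,j-1].
  j=1: (p ∨ r) false.
  j=2: (p ∨ r) false.
  j=3: (p ∨ r) holds, but (p ∧ ¬s) fails at k=1 → not this j.
  j=4: (p ∨ r) false.
  j=5: (p ∨ r) false.
  j=6: (p ∨ r) holds, but (p ∧ ¬s) fails at k=1 → not this j.
  j=7: (p ∨ r) holds, but (p ∧ ¬s) fails at k=1 → not this j.
No j in the window works → until fails.

False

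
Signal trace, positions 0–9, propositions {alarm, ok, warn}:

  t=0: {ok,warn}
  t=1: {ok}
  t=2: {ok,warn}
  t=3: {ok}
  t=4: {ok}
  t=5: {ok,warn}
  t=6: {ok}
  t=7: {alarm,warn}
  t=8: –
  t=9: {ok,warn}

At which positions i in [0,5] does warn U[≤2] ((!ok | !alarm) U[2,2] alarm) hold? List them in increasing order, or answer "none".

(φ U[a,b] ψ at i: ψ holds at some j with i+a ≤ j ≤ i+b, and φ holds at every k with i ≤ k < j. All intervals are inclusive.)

5

Evaluate at each i in [0,5]:
  i=0: ✗ (no rhs in [0,2])
  i=1: ✗ (no rhs in [1,3])
  i=2: ✗ (no rhs in [2,4])
  i=3: ✗ (lhs fails at k=3 before rhs at j=5)
  i=4: ✗ (lhs fails at k=4 before rhs at j=5)
  i=5: ✓ (rhs at j=5)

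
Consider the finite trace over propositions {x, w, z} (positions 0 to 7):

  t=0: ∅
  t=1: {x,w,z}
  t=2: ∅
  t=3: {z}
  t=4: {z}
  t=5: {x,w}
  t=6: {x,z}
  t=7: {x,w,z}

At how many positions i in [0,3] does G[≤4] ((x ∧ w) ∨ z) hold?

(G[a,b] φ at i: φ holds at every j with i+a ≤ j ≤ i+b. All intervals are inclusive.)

1

Evaluate at each i in [0,3]:
  i=0: ✗ (fails at j=0)
  i=1: ✗ (fails at j=2)
  i=2: ✗ (fails at j=2)
  i=3: ✓ (all of [3,7])
Positions where it holds: {3} → 1.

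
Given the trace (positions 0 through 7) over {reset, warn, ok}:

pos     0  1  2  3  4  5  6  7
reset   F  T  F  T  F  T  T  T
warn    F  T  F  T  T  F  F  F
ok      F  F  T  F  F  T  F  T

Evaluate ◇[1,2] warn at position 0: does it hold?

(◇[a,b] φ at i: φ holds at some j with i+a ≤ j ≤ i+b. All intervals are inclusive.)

True

Check warn at each j in [1,2]:
  j=1: true
  j=2: false
Found at j=1 → formula holds.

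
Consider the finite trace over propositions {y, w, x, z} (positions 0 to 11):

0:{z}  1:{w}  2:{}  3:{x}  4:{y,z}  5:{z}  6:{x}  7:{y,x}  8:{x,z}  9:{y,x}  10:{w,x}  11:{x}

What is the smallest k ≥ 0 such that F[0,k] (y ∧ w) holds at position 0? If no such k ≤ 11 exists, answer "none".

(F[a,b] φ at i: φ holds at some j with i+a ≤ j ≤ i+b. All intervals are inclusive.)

none

Scan j = 0,1,… for (y ∧ w):
  j=0: fails
  j=1: fails
  j=2: fails
  j=3: fails
  j=4: fails
  j=5: fails
  j=6: fails
  j=7: fails
  j=8: fails
  j=9: fails
  j=10: fails
  j=11: fails
No j in [0,11] satisfies it → none.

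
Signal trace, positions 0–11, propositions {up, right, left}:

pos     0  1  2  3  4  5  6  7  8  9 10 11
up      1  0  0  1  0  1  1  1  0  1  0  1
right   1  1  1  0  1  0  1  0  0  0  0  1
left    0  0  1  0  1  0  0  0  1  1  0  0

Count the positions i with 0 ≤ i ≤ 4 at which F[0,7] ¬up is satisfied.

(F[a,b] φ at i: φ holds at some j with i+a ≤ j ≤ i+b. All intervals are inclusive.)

Evaluate at each i in [0,4]:
  i=0: ✓ (witness j=1)
  i=1: ✓ (witness j=1)
  i=2: ✓ (witness j=2)
  i=3: ✓ (witness j=4)
  i=4: ✓ (witness j=4)
Positions where it holds: {0, 1, 2, 3, 4} → 5.

5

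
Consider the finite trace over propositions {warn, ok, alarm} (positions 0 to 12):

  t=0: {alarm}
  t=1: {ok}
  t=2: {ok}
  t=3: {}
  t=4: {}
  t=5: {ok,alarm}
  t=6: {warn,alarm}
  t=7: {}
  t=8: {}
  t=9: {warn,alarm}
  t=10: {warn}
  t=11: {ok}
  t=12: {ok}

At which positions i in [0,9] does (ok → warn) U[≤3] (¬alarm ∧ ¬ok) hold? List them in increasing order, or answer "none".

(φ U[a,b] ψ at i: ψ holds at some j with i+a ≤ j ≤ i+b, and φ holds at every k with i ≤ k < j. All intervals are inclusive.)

3, 4, 6, 7, 8, 9

Evaluate at each i in [0,9]:
  i=0: ✗ (lhs fails at k=1 before rhs at j=3)
  i=1: ✗ (lhs fails at k=1 before rhs at j=3)
  i=2: ✗ (lhs fails at k=2 before rhs at j=3)
  i=3: ✓ (rhs at j=3)
  i=4: ✓ (rhs at j=4)
  i=5: ✗ (lhs fails at k=5 before rhs at j=7)
  i=6: ✓ (rhs at j=7; lhs holds on [6,6])
  i=7: ✓ (rhs at j=7)
  i=8: ✓ (rhs at j=8)
  i=9: ✓ (rhs at j=10; lhs holds on [9,9])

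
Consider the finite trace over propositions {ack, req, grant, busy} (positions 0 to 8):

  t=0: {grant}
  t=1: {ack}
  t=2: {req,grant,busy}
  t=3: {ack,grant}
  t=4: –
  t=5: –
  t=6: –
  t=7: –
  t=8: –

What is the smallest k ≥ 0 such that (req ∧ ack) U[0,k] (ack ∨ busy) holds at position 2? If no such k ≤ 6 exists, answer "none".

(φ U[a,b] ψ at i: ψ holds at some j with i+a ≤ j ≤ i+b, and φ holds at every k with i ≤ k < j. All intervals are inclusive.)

0

Need earliest j ≥ 2 with (ack ∨ busy), and (req ∧ ack) at every k in [2,j-1].
  j=2: rhs holds (empty prefix). k = 0.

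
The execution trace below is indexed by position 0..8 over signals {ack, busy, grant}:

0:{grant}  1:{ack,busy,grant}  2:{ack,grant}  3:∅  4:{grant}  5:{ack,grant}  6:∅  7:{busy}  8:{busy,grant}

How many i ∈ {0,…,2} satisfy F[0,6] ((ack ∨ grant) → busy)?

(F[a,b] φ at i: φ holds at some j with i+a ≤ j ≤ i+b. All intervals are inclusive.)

Evaluate at each i in [0,2]:
  i=0: ✓ (witness j=1)
  i=1: ✓ (witness j=1)
  i=2: ✓ (witness j=3)
Positions where it holds: {0, 1, 2} → 3.

3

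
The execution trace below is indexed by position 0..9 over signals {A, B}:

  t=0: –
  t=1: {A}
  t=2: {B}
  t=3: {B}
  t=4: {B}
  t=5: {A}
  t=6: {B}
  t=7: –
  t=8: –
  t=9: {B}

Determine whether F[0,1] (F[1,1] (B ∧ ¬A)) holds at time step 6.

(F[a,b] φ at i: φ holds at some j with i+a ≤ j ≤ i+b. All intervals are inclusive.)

Check F[1,1] (B ∧ ¬A) at each j in [6,7]:
  j=6: fails (none in [7,7])
  j=7: fails (none in [8,8])
No position in the window satisfies it → formula fails.

False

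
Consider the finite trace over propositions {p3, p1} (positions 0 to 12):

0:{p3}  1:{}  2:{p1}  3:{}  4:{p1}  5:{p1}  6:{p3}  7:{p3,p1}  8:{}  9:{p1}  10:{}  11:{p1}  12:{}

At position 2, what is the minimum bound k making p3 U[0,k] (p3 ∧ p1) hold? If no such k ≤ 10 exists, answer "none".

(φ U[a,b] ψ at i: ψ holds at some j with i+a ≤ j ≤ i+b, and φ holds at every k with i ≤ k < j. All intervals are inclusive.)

Need earliest j ≥ 2 with (p3 ∧ p1), and p3 at every k in [2,j-1].
  j=2: rhs fails.
  j=3: rhs fails.
  j=4: rhs fails.
  j=5: rhs fails.
  j=6: rhs fails.
  j=7: rhs holds but lhs fails at k=2.
  j=8: rhs fails.
  j=9: rhs fails.
  j=10: rhs fails.
  j=11: rhs fails.
  j=12: rhs fails.
No witness within the range → none.

none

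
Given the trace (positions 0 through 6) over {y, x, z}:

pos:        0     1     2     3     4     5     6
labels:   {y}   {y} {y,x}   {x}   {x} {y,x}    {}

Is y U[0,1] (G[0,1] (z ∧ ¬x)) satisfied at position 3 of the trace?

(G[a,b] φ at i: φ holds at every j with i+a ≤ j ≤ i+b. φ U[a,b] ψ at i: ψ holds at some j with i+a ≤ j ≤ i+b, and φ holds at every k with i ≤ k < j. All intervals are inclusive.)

Need some j in [3,4] with G[0,1] (z ∧ ¬x), and y at every k in [3,j-1].
  j=3: G[0,1] (z ∧ ¬x) — fails at 3.
  j=4: G[0,1] (z ∧ ¬x) — fails at 4.
No j in the window works → until fails.

False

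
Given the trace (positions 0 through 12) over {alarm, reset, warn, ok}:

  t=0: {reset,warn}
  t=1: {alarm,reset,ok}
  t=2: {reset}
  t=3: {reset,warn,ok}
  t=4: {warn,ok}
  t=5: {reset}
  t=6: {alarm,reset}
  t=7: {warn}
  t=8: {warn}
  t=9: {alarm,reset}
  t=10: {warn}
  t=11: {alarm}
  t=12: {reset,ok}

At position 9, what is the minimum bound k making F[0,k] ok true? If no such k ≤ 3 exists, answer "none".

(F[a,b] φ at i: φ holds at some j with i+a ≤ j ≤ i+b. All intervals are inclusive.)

Scan j = 9,10,… for ok:
  j=9: fails
  j=10: fails
  j=11: fails
  j=12: holds
First hit at j=12, so smallest k = 12-9 = 3.

3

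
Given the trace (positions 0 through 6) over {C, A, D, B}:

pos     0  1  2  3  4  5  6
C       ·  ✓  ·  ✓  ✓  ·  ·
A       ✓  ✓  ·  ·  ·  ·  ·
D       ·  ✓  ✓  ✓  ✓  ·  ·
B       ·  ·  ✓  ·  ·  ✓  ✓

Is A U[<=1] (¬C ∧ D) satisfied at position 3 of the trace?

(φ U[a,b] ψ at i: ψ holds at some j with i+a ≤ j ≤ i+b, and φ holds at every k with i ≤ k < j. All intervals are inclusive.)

No

Need some j in [3,4] with (¬C ∧ D), and A at every k in [3,j-1].
  j=3: (¬C ∧ D) false.
  j=4: (¬C ∧ D) false.
No j in the window works → until fails.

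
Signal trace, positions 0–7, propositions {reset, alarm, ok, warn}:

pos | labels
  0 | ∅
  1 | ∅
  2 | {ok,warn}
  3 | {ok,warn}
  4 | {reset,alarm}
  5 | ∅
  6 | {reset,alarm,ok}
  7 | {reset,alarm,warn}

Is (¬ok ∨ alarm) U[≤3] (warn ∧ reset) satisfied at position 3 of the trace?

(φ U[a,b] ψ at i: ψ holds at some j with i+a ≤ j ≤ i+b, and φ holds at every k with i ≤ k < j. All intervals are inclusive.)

Need some j in [3,6] with (warn ∧ reset), and (¬ok ∨ alarm) at every k in [3,j-1].
  j=3: (warn ∧ reset) false.
  j=4: (warn ∧ reset) false.
  j=5: (warn ∧ reset) false.
  j=6: (warn ∧ reset) false.
No j in the window works → until fails.

False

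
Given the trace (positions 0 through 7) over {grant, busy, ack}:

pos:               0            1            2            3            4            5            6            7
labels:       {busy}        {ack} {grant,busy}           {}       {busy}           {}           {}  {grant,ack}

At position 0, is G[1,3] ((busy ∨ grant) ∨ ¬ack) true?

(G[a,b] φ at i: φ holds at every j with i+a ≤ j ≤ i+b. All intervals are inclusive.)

No

Check ((busy ∨ grant) ∨ ¬ack) at every j in [1,3]:
  j=1: false
  j=2: true
  j=3: true
Fails at j=1 → formula fails.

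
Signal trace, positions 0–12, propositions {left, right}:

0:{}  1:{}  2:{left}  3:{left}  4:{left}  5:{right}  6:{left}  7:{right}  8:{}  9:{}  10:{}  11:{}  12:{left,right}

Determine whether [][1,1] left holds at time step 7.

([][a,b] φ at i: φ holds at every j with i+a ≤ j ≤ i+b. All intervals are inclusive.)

Check left at every j in [8,8]:
  j=8: false
Fails at j=8 → formula fails.

Does not hold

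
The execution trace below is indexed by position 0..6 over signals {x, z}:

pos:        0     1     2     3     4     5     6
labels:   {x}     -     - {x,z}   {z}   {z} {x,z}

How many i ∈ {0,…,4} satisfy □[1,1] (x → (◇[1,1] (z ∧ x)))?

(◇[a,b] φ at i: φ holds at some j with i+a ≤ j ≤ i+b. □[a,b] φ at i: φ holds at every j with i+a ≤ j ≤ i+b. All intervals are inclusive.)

4

Evaluate at each i in [0,4]:
  i=0: ✓ (all of [1,1])
  i=1: ✓ (all of [2,2])
  i=2: ✗ (fails at j=3)
  i=3: ✓ (all of [4,4])
  i=4: ✓ (all of [5,5])
Positions where it holds: {0, 1, 3, 4} → 4.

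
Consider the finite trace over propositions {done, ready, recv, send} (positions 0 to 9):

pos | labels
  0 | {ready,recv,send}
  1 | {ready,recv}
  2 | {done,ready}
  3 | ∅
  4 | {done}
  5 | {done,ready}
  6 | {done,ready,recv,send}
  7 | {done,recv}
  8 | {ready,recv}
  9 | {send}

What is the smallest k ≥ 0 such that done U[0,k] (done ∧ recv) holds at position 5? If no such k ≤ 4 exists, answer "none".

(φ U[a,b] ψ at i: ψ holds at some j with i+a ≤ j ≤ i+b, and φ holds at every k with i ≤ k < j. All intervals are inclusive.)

1

Need earliest j ≥ 5 with (done ∧ recv), and done at every k in [5,j-1].
  j=5: rhs fails.
  j=6: rhs holds; lhs holds on [5,5]. k = 1.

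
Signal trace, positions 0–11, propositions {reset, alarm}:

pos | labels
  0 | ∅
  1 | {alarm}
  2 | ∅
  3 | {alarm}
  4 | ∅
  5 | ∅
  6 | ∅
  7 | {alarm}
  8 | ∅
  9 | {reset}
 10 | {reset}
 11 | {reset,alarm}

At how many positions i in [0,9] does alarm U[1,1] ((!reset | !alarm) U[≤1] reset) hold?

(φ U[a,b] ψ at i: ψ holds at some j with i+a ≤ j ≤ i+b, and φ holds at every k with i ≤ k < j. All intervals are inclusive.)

1

Evaluate at each i in [0,9]:
  i=0: ✗ (no rhs in [1,1])
  i=1: ✗ (no rhs in [2,2])
  i=2: ✗ (no rhs in [3,3])
  i=3: ✗ (no rhs in [4,4])
  i=4: ✗ (no rhs in [5,5])
  i=5: ✗ (no rhs in [6,6])
  i=6: ✗ (no rhs in [7,7])
  i=7: ✓ (rhs at j=8; lhs holds on [7,7])
  i=8: ✗ (lhs fails at k=8 before rhs at j=9)
  i=9: ✗ (lhs fails at k=9 before rhs at j=10)
Positions where it holds: {7} → 1.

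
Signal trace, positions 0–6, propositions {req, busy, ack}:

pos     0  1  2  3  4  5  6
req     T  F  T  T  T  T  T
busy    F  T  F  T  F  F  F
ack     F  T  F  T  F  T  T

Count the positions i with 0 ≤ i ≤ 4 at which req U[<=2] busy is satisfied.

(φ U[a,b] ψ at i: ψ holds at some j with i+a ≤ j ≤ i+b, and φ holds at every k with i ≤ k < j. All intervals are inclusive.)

Evaluate at each i in [0,4]:
  i=0: ✓ (rhs at j=1; lhs holds on [0,0])
  i=1: ✓ (rhs at j=1)
  i=2: ✓ (rhs at j=3; lhs holds on [2,2])
  i=3: ✓ (rhs at j=3)
  i=4: ✗ (no rhs in [4,6])
Positions where it holds: {0, 1, 2, 3} → 4.

4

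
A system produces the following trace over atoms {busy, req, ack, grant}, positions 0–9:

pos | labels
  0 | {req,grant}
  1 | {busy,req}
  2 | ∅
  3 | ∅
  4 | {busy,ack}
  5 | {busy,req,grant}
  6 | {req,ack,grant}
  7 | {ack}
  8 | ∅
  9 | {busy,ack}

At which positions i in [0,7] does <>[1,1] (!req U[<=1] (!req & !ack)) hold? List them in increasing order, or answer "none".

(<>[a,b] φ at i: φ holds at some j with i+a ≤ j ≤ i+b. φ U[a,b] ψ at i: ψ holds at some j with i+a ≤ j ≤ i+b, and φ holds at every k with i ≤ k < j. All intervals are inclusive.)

Evaluate at each i in [0,7]:
  i=0: ✗ (none in [1,1])
  i=1: ✓ (witness j=2)
  i=2: ✓ (witness j=3)
  i=3: ✗ (none in [4,4])
  i=4: ✗ (none in [5,5])
  i=5: ✗ (none in [6,6])
  i=6: ✓ (witness j=7)
  i=7: ✓ (witness j=8)

1, 2, 6, 7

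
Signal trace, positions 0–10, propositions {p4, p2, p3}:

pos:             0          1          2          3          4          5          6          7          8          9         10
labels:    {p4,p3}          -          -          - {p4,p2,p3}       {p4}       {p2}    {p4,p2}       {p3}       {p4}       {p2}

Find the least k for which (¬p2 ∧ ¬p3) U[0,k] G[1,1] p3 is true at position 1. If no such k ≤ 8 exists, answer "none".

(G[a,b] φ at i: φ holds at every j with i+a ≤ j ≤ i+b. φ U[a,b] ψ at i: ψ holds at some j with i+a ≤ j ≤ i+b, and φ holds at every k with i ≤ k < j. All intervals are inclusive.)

2

Need earliest j ≥ 1 with G[1,1] p3, and (¬p2 ∧ ¬p3) at every k in [1,j-1].
  j=1: rhs fails.
  j=2: rhs fails.
  j=3: rhs holds; lhs holds on [1,2]. k = 2.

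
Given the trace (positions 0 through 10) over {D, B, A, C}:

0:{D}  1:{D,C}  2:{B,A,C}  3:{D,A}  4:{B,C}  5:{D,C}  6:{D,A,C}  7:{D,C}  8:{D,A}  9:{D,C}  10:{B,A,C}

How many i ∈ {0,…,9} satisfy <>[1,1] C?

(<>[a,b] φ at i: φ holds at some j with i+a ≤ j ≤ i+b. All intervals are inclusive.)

8

Evaluate at each i in [0,9]:
  i=0: ✓ (witness j=1)
  i=1: ✓ (witness j=2)
  i=2: ✗ (none in [3,3])
  i=3: ✓ (witness j=4)
  i=4: ✓ (witness j=5)
  i=5: ✓ (witness j=6)
  i=6: ✓ (witness j=7)
  i=7: ✗ (none in [8,8])
  i=8: ✓ (witness j=9)
  i=9: ✓ (witness j=10)
Positions where it holds: {0, 1, 3, 4, 5, 6, 8, 9} → 8.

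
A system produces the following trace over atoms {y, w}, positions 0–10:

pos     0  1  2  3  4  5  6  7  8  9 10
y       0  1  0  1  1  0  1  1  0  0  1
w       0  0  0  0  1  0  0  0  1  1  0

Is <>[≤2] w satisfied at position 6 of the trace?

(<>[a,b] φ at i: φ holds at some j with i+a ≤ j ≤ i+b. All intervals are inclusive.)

Yes

Check w at each j in [6,8]:
  j=6: false
  j=7: false
  j=8: true
Found at j=8 → formula holds.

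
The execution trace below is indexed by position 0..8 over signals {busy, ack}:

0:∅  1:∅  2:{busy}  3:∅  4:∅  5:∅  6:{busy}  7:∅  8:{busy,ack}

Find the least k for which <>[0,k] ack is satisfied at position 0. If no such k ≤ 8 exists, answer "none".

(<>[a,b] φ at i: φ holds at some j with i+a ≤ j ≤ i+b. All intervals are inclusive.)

Scan j = 0,1,… for ack:
  j=0: fails
  j=1: fails
  j=2: fails
  j=3: fails
  j=4: fails
  j=5: fails
  j=6: fails
  j=7: fails
  j=8: holds
First hit at j=8, so smallest k = 8-0 = 8.

8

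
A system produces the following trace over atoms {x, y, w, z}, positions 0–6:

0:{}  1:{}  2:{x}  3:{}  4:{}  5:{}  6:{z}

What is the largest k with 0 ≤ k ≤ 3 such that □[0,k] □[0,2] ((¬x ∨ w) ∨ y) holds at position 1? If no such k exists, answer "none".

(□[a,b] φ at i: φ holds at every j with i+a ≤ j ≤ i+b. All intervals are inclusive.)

none

□[0,2] ((¬x ∨ w) ∨ y) must hold from j=1 onward; find where it first fails.
  j=1: fails → no k works.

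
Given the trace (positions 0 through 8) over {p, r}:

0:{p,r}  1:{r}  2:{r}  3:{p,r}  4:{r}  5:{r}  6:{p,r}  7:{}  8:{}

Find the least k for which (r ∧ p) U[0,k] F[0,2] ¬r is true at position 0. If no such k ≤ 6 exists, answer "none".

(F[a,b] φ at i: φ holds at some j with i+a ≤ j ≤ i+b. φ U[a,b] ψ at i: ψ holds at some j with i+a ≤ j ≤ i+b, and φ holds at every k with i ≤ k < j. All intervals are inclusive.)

Need earliest j ≥ 0 with F[0,2] ¬r, and (r ∧ p) at every k in [0,j-1].
  j=0: rhs fails.
  j=1: rhs fails.
  j=2: rhs fails.
  j=3: rhs fails.
  j=4: rhs fails.
  j=5: rhs holds but lhs fails at k=1.
  j=6: rhs holds but lhs fails at k=1.
No witness within the range → none.

none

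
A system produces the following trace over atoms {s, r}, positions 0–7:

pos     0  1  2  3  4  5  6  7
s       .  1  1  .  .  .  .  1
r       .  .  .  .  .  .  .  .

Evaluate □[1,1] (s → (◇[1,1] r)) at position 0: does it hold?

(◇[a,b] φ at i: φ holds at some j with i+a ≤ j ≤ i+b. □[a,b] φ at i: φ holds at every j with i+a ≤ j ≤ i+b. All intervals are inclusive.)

No

Check (s → (◇[1,1] r)) at every j in [1,1]:
  j=1: antecedent true; consequent fails (none in [2,2]) → ✗
Fails at j=1 → formula fails.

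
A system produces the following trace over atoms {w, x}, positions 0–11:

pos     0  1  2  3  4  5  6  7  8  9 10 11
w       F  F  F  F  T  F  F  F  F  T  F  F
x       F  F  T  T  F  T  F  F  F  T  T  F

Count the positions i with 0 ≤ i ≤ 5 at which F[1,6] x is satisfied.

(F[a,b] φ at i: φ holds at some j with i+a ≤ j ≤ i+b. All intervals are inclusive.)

Evaluate at each i in [0,5]:
  i=0: ✓ (witness j=2)
  i=1: ✓ (witness j=2)
  i=2: ✓ (witness j=3)
  i=3: ✓ (witness j=5)
  i=4: ✓ (witness j=5)
  i=5: ✓ (witness j=9)
Positions where it holds: {0, 1, 2, 3, 4, 5} → 6.

6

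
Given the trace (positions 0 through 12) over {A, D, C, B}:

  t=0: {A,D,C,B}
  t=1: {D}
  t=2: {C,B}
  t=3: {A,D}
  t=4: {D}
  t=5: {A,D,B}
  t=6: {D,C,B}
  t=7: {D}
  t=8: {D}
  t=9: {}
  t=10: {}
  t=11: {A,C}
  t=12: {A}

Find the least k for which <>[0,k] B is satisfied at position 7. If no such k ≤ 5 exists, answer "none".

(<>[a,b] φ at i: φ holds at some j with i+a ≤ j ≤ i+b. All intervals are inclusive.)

none

Scan j = 7,8,… for B:
  j=7: fails
  j=8: fails
  j=9: fails
  j=10: fails
  j=11: fails
  j=12: fails
No j in [7,12] satisfies it → none.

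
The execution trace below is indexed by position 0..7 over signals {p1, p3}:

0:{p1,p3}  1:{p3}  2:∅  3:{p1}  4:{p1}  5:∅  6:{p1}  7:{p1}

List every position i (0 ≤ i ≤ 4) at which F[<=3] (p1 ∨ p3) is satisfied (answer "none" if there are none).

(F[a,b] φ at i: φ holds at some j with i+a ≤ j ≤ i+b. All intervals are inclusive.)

Evaluate at each i in [0,4]:
  i=0: ✓ (witness j=0)
  i=1: ✓ (witness j=1)
  i=2: ✓ (witness j=3)
  i=3: ✓ (witness j=3)
  i=4: ✓ (witness j=4)

0, 1, 2, 3, 4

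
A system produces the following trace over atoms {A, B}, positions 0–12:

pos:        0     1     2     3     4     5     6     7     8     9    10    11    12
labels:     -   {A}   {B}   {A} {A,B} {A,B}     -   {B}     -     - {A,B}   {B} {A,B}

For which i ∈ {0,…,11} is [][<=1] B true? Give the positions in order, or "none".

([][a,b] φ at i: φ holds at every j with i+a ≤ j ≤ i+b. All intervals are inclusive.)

Evaluate at each i in [0,11]:
  i=0: ✗ (fails at j=0)
  i=1: ✗ (fails at j=1)
  i=2: ✗ (fails at j=3)
  i=3: ✗ (fails at j=3)
  i=4: ✓ (all of [4,5])
  i=5: ✗ (fails at j=6)
  i=6: ✗ (fails at j=6)
  i=7: ✗ (fails at j=8)
  i=8: ✗ (fails at j=8)
  i=9: ✗ (fails at j=9)
  i=10: ✓ (all of [10,11])
  i=11: ✓ (all of [11,12])

4, 10, 11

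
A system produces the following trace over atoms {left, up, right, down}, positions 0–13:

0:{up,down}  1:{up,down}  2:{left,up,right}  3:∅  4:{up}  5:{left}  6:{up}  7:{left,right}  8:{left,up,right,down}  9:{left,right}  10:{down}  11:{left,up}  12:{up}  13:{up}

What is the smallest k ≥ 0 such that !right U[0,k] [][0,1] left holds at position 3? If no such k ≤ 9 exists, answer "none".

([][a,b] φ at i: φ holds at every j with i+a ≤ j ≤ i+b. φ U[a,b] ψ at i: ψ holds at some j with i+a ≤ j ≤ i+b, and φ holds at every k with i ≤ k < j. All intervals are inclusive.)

Need earliest j ≥ 3 with [][0,1] left, and !right at every k in [3,j-1].
  j=3: rhs fails.
  j=4: rhs fails.
  j=5: rhs fails.
  j=6: rhs fails.
  j=7: rhs holds; lhs holds on [3,6]. k = 4.

4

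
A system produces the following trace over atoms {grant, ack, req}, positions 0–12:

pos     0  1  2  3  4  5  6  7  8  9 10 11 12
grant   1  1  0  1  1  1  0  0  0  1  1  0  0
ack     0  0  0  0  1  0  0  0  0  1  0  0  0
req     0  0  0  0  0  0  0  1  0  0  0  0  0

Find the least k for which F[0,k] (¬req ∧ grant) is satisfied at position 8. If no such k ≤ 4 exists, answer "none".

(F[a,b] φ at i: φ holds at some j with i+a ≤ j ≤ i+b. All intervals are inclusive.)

1

Scan j = 8,9,… for (¬req ∧ grant):
  j=8: fails
  j=9: holds
First hit at j=9, so smallest k = 9-8 = 1.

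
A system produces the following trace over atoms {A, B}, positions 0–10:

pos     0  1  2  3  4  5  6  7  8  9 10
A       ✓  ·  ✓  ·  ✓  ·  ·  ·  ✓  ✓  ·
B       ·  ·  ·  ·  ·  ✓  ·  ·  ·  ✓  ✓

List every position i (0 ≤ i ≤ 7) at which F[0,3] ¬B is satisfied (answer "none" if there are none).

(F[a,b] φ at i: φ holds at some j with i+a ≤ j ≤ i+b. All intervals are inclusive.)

Evaluate at each i in [0,7]:
  i=0: ✓ (witness j=0)
  i=1: ✓ (witness j=1)
  i=2: ✓ (witness j=2)
  i=3: ✓ (witness j=3)
  i=4: ✓ (witness j=4)
  i=5: ✓ (witness j=6)
  i=6: ✓ (witness j=6)
  i=7: ✓ (witness j=7)

0, 1, 2, 3, 4, 5, 6, 7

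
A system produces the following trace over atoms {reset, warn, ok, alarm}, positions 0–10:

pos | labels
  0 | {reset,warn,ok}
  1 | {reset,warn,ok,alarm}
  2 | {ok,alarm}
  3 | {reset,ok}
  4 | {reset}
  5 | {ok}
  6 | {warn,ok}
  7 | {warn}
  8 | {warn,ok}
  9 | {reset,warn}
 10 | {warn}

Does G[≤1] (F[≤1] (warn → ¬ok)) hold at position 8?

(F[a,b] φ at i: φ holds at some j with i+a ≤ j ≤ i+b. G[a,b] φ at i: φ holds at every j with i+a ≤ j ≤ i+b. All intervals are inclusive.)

Check F[≤1] (warn → ¬ok) at every j in [8,9]:
  j=8: holds (witness at 9)
  j=9: holds (witness at 9)
All positions satisfy it → formula holds.

True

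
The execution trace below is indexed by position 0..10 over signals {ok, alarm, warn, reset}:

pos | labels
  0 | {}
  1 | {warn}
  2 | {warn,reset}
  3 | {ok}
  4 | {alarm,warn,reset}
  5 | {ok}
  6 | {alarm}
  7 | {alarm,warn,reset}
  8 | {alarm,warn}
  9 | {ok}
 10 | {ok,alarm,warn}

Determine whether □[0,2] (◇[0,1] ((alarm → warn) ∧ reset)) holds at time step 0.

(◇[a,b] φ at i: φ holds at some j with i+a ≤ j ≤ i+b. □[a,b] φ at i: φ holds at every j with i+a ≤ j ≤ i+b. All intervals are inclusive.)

Does not hold

Check ◇[0,1] ((alarm → warn) ∧ reset) at every j in [0,2]:
  j=0: fails (none in [0,1])
  j=1: holds (witness at 2)
  j=2: holds (witness at 2)
Fails at j=0 → formula fails.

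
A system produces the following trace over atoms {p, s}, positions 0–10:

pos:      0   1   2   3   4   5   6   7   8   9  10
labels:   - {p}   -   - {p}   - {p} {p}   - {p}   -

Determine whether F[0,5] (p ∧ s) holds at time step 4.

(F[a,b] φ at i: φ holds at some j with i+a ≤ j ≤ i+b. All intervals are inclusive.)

Does not hold

Check (p ∧ s) at each j in [4,9]:
  j=4: false
  j=5: false
  j=6: false
  j=7: false
  j=8: false
  j=9: false
No position in the window satisfies it → formula fails.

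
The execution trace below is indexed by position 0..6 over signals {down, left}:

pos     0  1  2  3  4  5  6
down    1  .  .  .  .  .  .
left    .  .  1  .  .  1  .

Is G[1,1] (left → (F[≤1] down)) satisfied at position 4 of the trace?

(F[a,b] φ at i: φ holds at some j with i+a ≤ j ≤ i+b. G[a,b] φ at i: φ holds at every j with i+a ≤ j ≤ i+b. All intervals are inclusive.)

Does not hold

Check (left → (F[≤1] down)) at every j in [5,5]:
  j=5: antecedent true; consequent fails (none in [5,6]) → ✗
Fails at j=5 → formula fails.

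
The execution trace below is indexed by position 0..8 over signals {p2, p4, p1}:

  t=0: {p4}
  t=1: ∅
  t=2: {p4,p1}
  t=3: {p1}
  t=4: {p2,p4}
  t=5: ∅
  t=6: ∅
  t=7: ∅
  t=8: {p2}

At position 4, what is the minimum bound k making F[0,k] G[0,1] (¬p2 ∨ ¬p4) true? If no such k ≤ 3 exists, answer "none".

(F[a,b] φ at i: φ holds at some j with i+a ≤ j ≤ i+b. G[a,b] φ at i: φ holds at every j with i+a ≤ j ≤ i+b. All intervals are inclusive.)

Scan j = 4,5,… for G[0,1] (¬p2 ∨ ¬p4):
  j=4: fails
  j=5: holds
First hit at j=5, so smallest k = 5-4 = 1.

1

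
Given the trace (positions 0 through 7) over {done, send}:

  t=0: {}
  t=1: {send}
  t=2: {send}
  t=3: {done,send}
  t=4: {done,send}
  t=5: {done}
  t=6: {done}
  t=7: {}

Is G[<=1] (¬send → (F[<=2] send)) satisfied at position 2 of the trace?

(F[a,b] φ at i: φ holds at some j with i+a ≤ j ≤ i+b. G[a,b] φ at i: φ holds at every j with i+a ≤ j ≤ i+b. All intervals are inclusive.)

Check (¬send → (F[<=2] send)) at every j in [2,3]:
  j=2: antecedent false → ✓
  j=3: antecedent false → ✓
All positions satisfy it → formula holds.

Yes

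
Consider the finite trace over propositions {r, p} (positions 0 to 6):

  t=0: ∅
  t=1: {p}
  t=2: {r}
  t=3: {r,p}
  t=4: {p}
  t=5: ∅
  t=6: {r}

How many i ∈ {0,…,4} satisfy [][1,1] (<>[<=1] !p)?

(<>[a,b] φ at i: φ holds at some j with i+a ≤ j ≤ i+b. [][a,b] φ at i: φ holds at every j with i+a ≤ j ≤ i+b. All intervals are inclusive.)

4

Evaluate at each i in [0,4]:
  i=0: ✓ (all of [1,1])
  i=1: ✓ (all of [2,2])
  i=2: ✗ (fails at j=3)
  i=3: ✓ (all of [4,4])
  i=4: ✓ (all of [5,5])
Positions where it holds: {0, 1, 3, 4} → 4.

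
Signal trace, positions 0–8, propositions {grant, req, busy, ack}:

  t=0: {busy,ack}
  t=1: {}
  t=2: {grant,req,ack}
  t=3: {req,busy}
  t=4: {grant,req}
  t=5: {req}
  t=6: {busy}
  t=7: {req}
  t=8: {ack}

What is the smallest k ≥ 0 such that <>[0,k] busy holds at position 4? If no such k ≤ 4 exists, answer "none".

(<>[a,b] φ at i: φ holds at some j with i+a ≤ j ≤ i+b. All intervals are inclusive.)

2

Scan j = 4,5,… for busy:
  j=4: fails
  j=5: fails
  j=6: holds
First hit at j=6, so smallest k = 6-4 = 2.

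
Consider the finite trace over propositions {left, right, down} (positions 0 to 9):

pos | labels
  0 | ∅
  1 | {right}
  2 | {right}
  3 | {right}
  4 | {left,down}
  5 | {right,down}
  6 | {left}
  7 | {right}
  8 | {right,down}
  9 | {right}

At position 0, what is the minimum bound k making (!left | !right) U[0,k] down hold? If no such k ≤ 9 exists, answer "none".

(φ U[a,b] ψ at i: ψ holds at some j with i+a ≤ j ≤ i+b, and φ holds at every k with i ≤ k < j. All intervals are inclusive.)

Need earliest j ≥ 0 with down, and (!left | !right) at every k in [0,j-1].
  j=0: rhs fails.
  j=1: rhs fails.
  j=2: rhs fails.
  j=3: rhs fails.
  j=4: rhs holds; lhs holds on [0,3]. k = 4.

4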